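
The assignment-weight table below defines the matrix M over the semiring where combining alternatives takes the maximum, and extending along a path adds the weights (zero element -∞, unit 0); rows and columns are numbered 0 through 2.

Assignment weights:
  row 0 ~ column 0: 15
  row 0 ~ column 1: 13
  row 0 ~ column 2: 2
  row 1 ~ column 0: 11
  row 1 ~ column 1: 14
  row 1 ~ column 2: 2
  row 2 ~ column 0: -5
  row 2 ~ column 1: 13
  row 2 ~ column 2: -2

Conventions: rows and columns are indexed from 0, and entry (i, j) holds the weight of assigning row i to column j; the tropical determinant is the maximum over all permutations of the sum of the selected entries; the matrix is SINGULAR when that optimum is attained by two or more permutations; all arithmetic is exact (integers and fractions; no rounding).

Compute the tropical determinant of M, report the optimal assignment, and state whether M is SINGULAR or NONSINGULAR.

σ = (0, 1, 2): 15 + 14 + (-2) = 27
σ = (0, 2, 1): 15 + 2 + 13 = 30
σ = (1, 0, 2): 13 + 11 + (-2) = 22
σ = (1, 2, 0): 13 + 2 + (-5) = 10
σ = (2, 0, 1): 2 + 11 + 13 = 26
σ = (2, 1, 0): 2 + 14 + (-5) = 11
Optimal value attained by: σ = (0, 2, 1).
Answer: det⊕(M) = 30; verdict: NONSINGULAR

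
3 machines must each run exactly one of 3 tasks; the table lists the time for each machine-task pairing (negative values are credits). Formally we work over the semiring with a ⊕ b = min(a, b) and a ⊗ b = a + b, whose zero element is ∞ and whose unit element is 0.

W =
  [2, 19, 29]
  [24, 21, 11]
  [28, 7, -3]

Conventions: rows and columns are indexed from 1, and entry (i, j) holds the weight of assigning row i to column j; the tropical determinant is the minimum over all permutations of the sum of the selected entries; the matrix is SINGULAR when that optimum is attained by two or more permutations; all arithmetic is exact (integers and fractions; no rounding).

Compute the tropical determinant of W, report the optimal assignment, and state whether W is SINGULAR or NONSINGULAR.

σ = (1, 2, 3): 2 + 21 + (-3) = 20
σ = (1, 3, 2): 2 + 11 + 7 = 20
σ = (2, 1, 3): 19 + 24 + (-3) = 40
σ = (2, 3, 1): 19 + 11 + 28 = 58
σ = (3, 1, 2): 29 + 24 + 7 = 60
σ = (3, 2, 1): 29 + 21 + 28 = 78
Optimal value attained by: σ = (1, 2, 3).
Answer: det⊕(W) = 20; verdict: SINGULAR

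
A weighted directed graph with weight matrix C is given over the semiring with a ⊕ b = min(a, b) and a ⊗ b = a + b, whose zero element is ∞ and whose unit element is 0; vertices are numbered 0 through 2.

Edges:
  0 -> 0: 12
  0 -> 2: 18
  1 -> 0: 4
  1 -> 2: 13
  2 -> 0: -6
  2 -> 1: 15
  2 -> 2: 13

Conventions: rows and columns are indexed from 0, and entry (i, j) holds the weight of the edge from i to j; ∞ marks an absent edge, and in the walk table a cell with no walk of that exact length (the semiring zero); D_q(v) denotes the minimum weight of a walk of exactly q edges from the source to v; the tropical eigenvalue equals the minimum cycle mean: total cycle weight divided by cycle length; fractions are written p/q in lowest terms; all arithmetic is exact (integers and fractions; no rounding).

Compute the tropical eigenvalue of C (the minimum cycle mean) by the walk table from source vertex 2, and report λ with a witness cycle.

q=0: [∞, ∞, 0]
q=1: [-6, 15, 13]
q=2: [6, 28, 12]
q=3: [6, 27, 24]
Optimal cycle mean attained by: cycle 0->2->0, total 18 + (-6), length 2.
Answer: λ = 6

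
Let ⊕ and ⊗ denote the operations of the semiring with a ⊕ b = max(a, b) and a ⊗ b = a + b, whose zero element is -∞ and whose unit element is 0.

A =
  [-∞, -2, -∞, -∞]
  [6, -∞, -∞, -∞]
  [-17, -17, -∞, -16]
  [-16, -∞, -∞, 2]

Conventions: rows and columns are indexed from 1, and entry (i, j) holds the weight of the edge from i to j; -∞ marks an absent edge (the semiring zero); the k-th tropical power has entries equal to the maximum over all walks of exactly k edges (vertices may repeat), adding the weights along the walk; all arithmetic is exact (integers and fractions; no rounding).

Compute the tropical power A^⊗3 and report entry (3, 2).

A^⊗2:
  [4, -∞, -∞, -∞]
  [-∞, 4, -∞, -∞]
  [-11, -19, -∞, -14]
  [-14, -18, -∞, 4]
A^⊗3:
  [-∞, 2, -∞, -∞]
  [10, -∞, -∞, -∞]
  [-13, -13, -∞, -12]
  [-12, -16, -∞, 6]
Key observation: the optimum is the walk 3->2->1->2, with weight (-17) + 6 + (-2) = -13.
Optimal value attained by: walk 3->2->1->2.
Answer: (A^⊗3)[3][2] = -13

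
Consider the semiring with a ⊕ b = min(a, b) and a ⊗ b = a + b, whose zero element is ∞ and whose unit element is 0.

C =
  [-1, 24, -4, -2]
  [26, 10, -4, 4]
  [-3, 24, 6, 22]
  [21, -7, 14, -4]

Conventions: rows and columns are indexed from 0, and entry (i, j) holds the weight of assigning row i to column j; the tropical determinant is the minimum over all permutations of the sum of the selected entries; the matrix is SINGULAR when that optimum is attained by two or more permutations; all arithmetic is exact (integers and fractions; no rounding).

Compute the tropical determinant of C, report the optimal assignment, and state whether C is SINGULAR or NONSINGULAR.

σ = (0, 1, 2, 3): (-1) + 10 + 6 + (-4) = 11
σ = (0, 1, 3, 2): (-1) + 10 + 22 + 14 = 45
σ = (0, 2, 1, 3): (-1) + (-4) + 24 + (-4) = 15
σ = (0, 2, 3, 1): (-1) + (-4) + 22 + (-7) = 10
σ = (0, 3, 1, 2): (-1) + 4 + 24 + 14 = 41
σ = (0, 3, 2, 1): (-1) + 4 + 6 + (-7) = 2
σ = (1, 0, 2, 3): 24 + 26 + 6 + (-4) = 52
σ = (1, 0, 3, 2): 24 + 26 + 22 + 14 = 86
σ = (1, 2, 0, 3): 24 + (-4) + (-3) + (-4) = 13
σ = (1, 2, 3, 0): 24 + (-4) + 22 + 21 = 63
σ = (1, 3, 0, 2): 24 + 4 + (-3) + 14 = 39
σ = (1, 3, 2, 0): 24 + 4 + 6 + 21 = 55
σ = (2, 0, 1, 3): (-4) + 26 + 24 + (-4) = 42
σ = (2, 0, 3, 1): (-4) + 26 + 22 + (-7) = 37
σ = (2, 1, 0, 3): (-4) + 10 + (-3) + (-4) = -1
σ = (2, 1, 3, 0): (-4) + 10 + 22 + 21 = 49
σ = (2, 3, 0, 1): (-4) + 4 + (-3) + (-7) = -10
σ = (2, 3, 1, 0): (-4) + 4 + 24 + 21 = 45
σ = (3, 0, 1, 2): (-2) + 26 + 24 + 14 = 62
σ = (3, 0, 2, 1): (-2) + 26 + 6 + (-7) = 23
σ = (3, 1, 0, 2): (-2) + 10 + (-3) + 14 = 19
σ = (3, 1, 2, 0): (-2) + 10 + 6 + 21 = 35
σ = (3, 2, 0, 1): (-2) + (-4) + (-3) + (-7) = -16
σ = (3, 2, 1, 0): (-2) + (-4) + 24 + 21 = 39
Optimal value attained by: σ = (3, 2, 0, 1).
Answer: det⊕(C) = -16; verdict: NONSINGULAR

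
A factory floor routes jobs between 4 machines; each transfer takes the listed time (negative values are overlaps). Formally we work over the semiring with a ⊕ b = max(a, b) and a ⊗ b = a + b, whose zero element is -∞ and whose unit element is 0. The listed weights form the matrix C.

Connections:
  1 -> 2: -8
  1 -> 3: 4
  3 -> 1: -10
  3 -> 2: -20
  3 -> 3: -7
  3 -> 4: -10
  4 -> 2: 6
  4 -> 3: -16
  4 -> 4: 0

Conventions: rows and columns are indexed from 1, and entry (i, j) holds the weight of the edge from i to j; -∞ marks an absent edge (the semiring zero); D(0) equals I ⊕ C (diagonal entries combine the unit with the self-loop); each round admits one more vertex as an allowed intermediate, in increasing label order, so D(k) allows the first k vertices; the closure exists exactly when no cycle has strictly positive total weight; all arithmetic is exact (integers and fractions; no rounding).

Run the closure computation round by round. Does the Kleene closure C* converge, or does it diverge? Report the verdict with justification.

D(0):
  [0, -8, 4, -∞]
  [-∞, 0, -∞, -∞]
  [-10, -20, 0, -10]
  [-∞, 6, -16, 0]
D(1):
  [0, -8, 4, -∞]
  [-∞, 0, -∞, -∞]
  [-10, -18, 0, -10]
  [-∞, 6, -16, 0]
D(2):
  [0, -8, 4, -∞]
  [-∞, 0, -∞, -∞]
  [-10, -18, 0, -10]
  [-∞, 6, -16, 0]
D(3):
  [0, -8, 4, -6]
  [-∞, 0, -∞, -∞]
  [-10, -18, 0, -10]
  [-26, 6, -16, 0]
D(4):
  [0, 0, 4, -6]
  [-∞, 0, -∞, -∞]
  [-10, -4, 0, -10]
  [-26, 6, -16, 0]
Key observation: every diagonal entry stays at the unit through all rounds, so no improving cycle exists.
Answer: CONVERGES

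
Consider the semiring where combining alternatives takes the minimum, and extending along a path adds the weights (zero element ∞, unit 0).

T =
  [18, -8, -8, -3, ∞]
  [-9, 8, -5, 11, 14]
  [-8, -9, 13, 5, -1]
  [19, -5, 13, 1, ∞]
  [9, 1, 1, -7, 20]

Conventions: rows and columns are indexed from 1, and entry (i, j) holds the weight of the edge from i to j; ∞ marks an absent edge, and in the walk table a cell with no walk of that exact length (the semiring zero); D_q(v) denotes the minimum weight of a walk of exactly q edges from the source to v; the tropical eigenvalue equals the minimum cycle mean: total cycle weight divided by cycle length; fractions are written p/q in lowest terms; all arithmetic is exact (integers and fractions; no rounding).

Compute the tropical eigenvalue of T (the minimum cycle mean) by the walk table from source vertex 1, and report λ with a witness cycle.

q=0: [0, ∞, ∞, ∞, ∞]
q=1: [18, -8, -8, -3, ∞]
q=2: [-17, -17, -13, -3, -9]
q=3: [-26, -25, -25, -20, -14]
q=4: [-34, -34, -34, -29, -26]
q=5: [-43, -43, -42, -37, -35]
Optimal cycle mean attained by: cycle 1->3->2->1, total (-8) + (-9) + (-9), length 3.
Answer: λ = -26/3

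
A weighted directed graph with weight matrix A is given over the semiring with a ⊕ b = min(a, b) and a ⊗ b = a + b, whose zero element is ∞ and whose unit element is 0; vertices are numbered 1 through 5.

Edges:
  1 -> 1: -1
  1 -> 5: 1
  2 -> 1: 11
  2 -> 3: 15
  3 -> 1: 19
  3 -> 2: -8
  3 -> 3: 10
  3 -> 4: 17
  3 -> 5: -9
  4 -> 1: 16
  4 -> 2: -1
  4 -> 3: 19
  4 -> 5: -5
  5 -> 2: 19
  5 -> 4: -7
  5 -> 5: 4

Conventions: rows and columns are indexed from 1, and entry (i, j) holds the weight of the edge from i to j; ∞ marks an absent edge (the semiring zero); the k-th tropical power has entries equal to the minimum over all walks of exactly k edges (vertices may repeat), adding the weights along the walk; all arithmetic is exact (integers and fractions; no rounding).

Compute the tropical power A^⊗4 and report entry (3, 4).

A^⊗2:
  [-2, 20, ∞, -6, 0]
  [10, 7, 25, 32, 6]
  [3, 2, 7, -16, -5]
  [10, 11, 14, -12, -1]
  [9, -8, 12, -3, -12]
A^⊗3:
  [-3, -7, 13, -7, -11]
  [9, 17, 22, -1, 10]
  [0, -17, 3, -12, -21]
  [4, -13, 7, -8, -17]
  [3, -4, 7, -19, -8]
A^⊗4:
  [-4, -8, 8, -18, -12]
  [8, -2, 18, 3, -6]
  [-6, -13, -2, -28, -17]
  [-2, -9, 2, -24, -13]
  [-3, -20, 0, -15, -24]
Key observation: the optimum is the walk 3->5->4->5->4, with weight (-9) + (-7) + (-5) + (-7) = -28.
Optimal value attained by: walk 3->5->4->5->4.
Answer: (A^⊗4)[3][4] = -28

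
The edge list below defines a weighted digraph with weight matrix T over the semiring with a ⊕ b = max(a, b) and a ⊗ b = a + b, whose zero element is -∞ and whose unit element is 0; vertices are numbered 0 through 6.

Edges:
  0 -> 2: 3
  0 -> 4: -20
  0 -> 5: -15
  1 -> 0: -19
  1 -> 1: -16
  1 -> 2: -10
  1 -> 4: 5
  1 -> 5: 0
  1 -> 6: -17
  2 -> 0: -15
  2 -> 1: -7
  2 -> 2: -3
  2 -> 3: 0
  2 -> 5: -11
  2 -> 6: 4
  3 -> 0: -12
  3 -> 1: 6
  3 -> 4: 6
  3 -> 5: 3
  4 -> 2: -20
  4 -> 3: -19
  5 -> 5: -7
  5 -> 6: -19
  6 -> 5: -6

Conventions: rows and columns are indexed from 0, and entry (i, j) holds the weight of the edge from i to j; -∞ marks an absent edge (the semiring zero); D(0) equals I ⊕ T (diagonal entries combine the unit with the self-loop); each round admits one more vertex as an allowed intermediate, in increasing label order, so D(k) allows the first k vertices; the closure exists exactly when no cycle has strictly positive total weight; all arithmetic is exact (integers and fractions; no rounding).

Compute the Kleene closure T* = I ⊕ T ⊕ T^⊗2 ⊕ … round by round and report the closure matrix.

D(0):
  [0, -∞, 3, -∞, -20, -15, -∞]
  [-19, 0, -10, -∞, 5, 0, -17]
  [-15, -7, 0, 0, -∞, -11, 4]
  [-12, 6, -∞, 0, 6, 3, -∞]
  [-∞, -∞, -20, -19, 0, -∞, -∞]
  [-∞, -∞, -∞, -∞, -∞, 0, -19]
  [-∞, -∞, -∞, -∞, -∞, -6, 0]
D(1):
  [0, -∞, 3, -∞, -20, -15, -∞]
  [-19, 0, -10, -∞, 5, 0, -17]
  [-15, -7, 0, 0, -35, -11, 4]
  [-12, 6, -9, 0, 6, 3, -∞]
  [-∞, -∞, -20, -19, 0, -∞, -∞]
  [-∞, -∞, -∞, -∞, -∞, 0, -19]
  [-∞, -∞, -∞, -∞, -∞, -6, 0]
D(2):
  [0, -∞, 3, -∞, -20, -15, -∞]
  [-19, 0, -10, -∞, 5, 0, -17]
  [-15, -7, 0, 0, -2, -7, 4]
  [-12, 6, -4, 0, 11, 6, -11]
  [-∞, -∞, -20, -19, 0, -∞, -∞]
  [-∞, -∞, -∞, -∞, -∞, 0, -19]
  [-∞, -∞, -∞, -∞, -∞, -6, 0]
D(3):
  [0, -4, 3, 3, 1, -4, 7]
  [-19, 0, -10, -10, 5, 0, -6]
  [-15, -7, 0, 0, -2, -7, 4]
  [-12, 6, -4, 0, 11, 6, 0]
  [-35, -27, -20, -19, 0, -27, -16]
  [-∞, -∞, -∞, -∞, -∞, 0, -19]
  [-∞, -∞, -∞, -∞, -∞, -6, 0]
D(4):
  [0, 9, 3, 3, 14, 9, 7]
  [-19, 0, -10, -10, 5, 0, -6]
  [-12, 6, 0, 0, 11, 6, 4]
  [-12, 6, -4, 0, 11, 6, 0]
  [-31, -13, -20, -19, 0, -13, -16]
  [-∞, -∞, -∞, -∞, -∞, 0, -19]
  [-∞, -∞, -∞, -∞, -∞, -6, 0]
D(5):
  [0, 9, 3, 3, 14, 9, 7]
  [-19, 0, -10, -10, 5, 0, -6]
  [-12, 6, 0, 0, 11, 6, 4]
  [-12, 6, -4, 0, 11, 6, 0]
  [-31, -13, -20, -19, 0, -13, -16]
  [-∞, -∞, -∞, -∞, -∞, 0, -19]
  [-∞, -∞, -∞, -∞, -∞, -6, 0]
D(6):
  [0, 9, 3, 3, 14, 9, 7]
  [-19, 0, -10, -10, 5, 0, -6]
  [-12, 6, 0, 0, 11, 6, 4]
  [-12, 6, -4, 0, 11, 6, 0]
  [-31, -13, -20, -19, 0, -13, -16]
  [-∞, -∞, -∞, -∞, -∞, 0, -19]
  [-∞, -∞, -∞, -∞, -∞, -6, 0]
D(7):
  [0, 9, 3, 3, 14, 9, 7]
  [-19, 0, -10, -10, 5, 0, -6]
  [-12, 6, 0, 0, 11, 6, 4]
  [-12, 6, -4, 0, 11, 6, 0]
  [-31, -13, -20, -19, 0, -13, -16]
  [-∞, -∞, -∞, -∞, -∞, 0, -19]
  [-∞, -∞, -∞, -∞, -∞, -6, 0]
Answer: T* = [[0, 9, 3, 3, 14, 9, 7], [-19, 0, -10, -10, 5, 0, -6], [-12, 6, 0, 0, 11, 6, 4], [-12, 6, -4, 0, 11, 6, 0], [-31, -13, -20, -19, 0, -13, -16], [-∞, -∞, -∞, -∞, -∞, 0, -19], [-∞, -∞, -∞, -∞, -∞, -6, 0]]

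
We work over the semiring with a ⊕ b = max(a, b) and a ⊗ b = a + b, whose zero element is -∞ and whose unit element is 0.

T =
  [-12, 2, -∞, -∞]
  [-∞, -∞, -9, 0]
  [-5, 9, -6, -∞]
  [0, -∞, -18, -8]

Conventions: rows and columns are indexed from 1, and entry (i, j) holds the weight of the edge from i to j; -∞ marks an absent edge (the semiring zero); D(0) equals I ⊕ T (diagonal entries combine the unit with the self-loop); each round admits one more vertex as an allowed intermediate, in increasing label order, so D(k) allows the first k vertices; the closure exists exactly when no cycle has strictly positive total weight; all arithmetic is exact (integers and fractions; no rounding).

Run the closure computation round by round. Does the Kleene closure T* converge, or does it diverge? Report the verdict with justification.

D(0):
  [0, 2, -∞, -∞]
  [-∞, 0, -9, 0]
  [-5, 9, 0, -∞]
  [0, -∞, -18, 0]
D(1):
  [0, 2, -∞, -∞]
  [-∞, 0, -9, 0]
  [-5, 9, 0, -∞]
  [0, 2, -18, 0]
Detection: at round 2, diagonal entry (4, 4) turns strictly positive.
Key observation: the cycle 4->1->2->4 has total weight 0 + 2 + 0, which is strictly positive.
Answer: DIVERGES — positive cycle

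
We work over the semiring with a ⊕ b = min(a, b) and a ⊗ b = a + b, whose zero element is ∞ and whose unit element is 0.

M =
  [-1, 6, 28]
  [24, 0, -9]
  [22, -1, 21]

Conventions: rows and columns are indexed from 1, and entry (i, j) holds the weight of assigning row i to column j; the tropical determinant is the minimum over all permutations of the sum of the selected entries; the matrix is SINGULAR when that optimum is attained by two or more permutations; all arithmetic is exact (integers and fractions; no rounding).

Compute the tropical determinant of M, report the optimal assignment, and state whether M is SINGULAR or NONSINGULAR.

σ = (1, 2, 3): (-1) + 0 + 21 = 20
σ = (1, 3, 2): (-1) + (-9) + (-1) = -11
σ = (2, 1, 3): 6 + 24 + 21 = 51
σ = (2, 3, 1): 6 + (-9) + 22 = 19
σ = (3, 1, 2): 28 + 24 + (-1) = 51
σ = (3, 2, 1): 28 + 0 + 22 = 50
Optimal value attained by: σ = (1, 3, 2).
Answer: det⊕(M) = -11; verdict: NONSINGULAR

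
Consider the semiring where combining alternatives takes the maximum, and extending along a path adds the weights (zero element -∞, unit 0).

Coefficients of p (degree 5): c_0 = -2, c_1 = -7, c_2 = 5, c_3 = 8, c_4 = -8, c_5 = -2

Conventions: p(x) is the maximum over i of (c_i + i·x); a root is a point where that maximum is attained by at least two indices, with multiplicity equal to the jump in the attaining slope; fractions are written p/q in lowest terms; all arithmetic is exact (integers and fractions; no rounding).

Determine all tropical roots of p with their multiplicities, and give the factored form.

hull edge (i=0, c=-2) to (i=2, c=5): slope 7/2, span 2
hull edge (i=2, c=5) to (i=3, c=8): slope 3, span 1
hull edge (i=3, c=8) to (i=5, c=-2): slope -5, span 2
Factored form: p(x) = -2 ⊗ (x ⊕ (-7/2)) ⊗ (x ⊕ (-7/2)) ⊗ (x ⊕ (-3)) ⊗ (x ⊕ 5) ⊗ (x ⊕ 5)
Answer: roots = -7/2 (mult 2), -3 (mult 1), 5 (mult 2)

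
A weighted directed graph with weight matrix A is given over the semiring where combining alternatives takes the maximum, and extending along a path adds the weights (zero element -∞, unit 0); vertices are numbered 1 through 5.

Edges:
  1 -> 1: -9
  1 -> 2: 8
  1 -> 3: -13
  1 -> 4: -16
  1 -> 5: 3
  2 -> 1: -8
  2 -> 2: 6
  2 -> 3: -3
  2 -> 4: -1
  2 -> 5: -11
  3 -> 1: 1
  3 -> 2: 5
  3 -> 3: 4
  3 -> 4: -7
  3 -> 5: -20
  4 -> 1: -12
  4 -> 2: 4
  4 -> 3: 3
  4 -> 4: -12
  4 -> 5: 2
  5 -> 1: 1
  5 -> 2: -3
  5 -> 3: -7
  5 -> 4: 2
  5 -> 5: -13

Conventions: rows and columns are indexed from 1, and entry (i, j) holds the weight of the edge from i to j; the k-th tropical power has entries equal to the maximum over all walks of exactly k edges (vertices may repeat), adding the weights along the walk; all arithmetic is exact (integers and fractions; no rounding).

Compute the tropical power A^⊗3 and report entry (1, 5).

A^⊗2:
  [4, 14, 5, 7, -3]
  [-2, 12, 3, 5, 1]
  [5, 11, 8, 4, 4]
  [4, 10, 7, 4, -7]
  [-6, 9, 5, -4, 4]
A^⊗3:
  [6, 20, 11, 13, 9]
  [4, 18, 9, 11, 7]
  [9, 17, 12, 10, 8]
  [8, 16, 11, 9, 7]
  [6, 15, 9, 8, -2]
Key observation: the optimum is the walk 1->2->4->5, with weight 8 + (-1) + 2 = 9.
Optimal value attained by: walk 1->2->4->5.
Answer: (A^⊗3)[1][5] = 9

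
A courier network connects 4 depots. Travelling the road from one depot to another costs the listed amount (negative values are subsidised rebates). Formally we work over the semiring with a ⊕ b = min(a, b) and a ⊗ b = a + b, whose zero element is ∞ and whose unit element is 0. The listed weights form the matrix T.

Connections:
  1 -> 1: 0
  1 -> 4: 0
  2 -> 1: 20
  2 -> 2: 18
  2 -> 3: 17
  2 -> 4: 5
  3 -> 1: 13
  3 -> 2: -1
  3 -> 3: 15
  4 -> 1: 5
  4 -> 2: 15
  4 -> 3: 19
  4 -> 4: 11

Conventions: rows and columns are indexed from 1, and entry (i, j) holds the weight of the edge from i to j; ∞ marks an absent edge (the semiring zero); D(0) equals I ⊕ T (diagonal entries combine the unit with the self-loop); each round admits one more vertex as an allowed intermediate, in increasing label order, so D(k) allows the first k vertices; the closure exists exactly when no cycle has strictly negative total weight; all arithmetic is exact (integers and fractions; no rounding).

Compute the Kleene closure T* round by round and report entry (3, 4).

D(0):
  [0, ∞, ∞, 0]
  [20, 0, 17, 5]
  [13, -1, 0, ∞]
  [5, 15, 19, 0]
D(1):
  [0, ∞, ∞, 0]
  [20, 0, 17, 5]
  [13, -1, 0, 13]
  [5, 15, 19, 0]
D(2):
  [0, ∞, ∞, 0]
  [20, 0, 17, 5]
  [13, -1, 0, 4]
  [5, 15, 19, 0]
D(3):
  [0, ∞, ∞, 0]
  [20, 0, 17, 5]
  [13, -1, 0, 4]
  [5, 15, 19, 0]
D(4):
  [0, 15, 19, 0]
  [10, 0, 17, 5]
  [9, -1, 0, 4]
  [5, 15, 19, 0]
Answer: T*[3][4] = 4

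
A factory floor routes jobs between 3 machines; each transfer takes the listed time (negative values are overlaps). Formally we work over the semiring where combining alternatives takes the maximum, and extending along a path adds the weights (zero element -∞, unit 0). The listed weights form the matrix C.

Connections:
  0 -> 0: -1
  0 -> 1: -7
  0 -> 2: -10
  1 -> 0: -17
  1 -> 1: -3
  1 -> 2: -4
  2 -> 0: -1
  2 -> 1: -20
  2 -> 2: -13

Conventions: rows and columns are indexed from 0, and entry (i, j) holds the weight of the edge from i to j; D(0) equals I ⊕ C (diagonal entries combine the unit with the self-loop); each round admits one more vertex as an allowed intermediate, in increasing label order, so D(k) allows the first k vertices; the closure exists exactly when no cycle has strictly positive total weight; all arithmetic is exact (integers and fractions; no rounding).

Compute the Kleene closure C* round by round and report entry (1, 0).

D(0):
  [0, -7, -10]
  [-17, 0, -4]
  [-1, -20, 0]
D(1):
  [0, -7, -10]
  [-17, 0, -4]
  [-1, -8, 0]
D(2):
  [0, -7, -10]
  [-17, 0, -4]
  [-1, -8, 0]
D(3):
  [0, -7, -10]
  [-5, 0, -4]
  [-1, -8, 0]
Answer: C*[1][0] = -5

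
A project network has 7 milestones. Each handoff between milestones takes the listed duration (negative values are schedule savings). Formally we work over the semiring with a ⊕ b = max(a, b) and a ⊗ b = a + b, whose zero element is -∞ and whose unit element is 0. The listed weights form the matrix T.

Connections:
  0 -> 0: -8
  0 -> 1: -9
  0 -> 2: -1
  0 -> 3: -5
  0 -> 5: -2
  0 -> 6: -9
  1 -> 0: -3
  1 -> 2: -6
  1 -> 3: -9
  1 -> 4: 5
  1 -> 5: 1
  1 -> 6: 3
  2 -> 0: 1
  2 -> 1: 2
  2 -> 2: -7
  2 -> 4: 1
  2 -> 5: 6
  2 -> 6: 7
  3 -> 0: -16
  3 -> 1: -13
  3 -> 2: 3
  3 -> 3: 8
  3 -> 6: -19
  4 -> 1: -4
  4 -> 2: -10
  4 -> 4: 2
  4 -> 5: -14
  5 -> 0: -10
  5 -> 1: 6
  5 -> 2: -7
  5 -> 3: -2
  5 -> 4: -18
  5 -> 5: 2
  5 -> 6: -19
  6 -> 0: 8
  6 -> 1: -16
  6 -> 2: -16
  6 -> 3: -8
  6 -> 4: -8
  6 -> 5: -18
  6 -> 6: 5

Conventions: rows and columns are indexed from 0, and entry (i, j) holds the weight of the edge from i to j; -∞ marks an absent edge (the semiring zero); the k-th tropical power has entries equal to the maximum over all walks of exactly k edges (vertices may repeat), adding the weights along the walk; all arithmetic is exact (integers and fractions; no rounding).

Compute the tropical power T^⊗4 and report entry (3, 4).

T^⊗2:
  [0, 4, -2, 3, 0, 5, 6]
  [11, 7, -4, -1, 7, 3, 8]
  [15, 12, 0, 4, 7, 8, 12]
  [4, 5, 11, 16, 4, 9, 10]
  [-7, -2, -8, -13, 4, -3, -1]
  [3, 8, 1, 6, 11, 7, 9]
  [13, -1, 7, 3, -3, 6, 10]
T^⊗3:
  [14, 11, 6, 11, 9, 7, 11]
  [16, 9, 10, 7, 12, 9, 13]
  [20, 14, 14, 12, 17, 13, 17]
  [18, 15, 19, 24, 12, 17, 18]
  [7, 3, -6, -5, 6, -1, 4]
  [17, 13, 9, 14, 13, 9, 14]
  [18, 12, 12, 11, 8, 13, 15]
T^⊗4:
  [19, 13, 14, 19, 16, 12, 16]
  [21, 15, 15, 15, 14, 16, 18]
  [25, 19, 19, 20, 19, 20, 22]
  [26, 23, 27, 32, 20, 25, 26]
  [12, 5, 6, 3, 8, 5, 9]
  [22, 15, 17, 22, 18, 15, 19]
  [23, 19, 17, 19, 17, 18, 20]
Key observation: the optimum is the walk 3->2->5->1->4, with weight 3 + 6 + 6 + 5 = 20.
Optimal value attained by: walk 3->2->5->1->4.
Answer: (T^⊗4)[3][4] = 20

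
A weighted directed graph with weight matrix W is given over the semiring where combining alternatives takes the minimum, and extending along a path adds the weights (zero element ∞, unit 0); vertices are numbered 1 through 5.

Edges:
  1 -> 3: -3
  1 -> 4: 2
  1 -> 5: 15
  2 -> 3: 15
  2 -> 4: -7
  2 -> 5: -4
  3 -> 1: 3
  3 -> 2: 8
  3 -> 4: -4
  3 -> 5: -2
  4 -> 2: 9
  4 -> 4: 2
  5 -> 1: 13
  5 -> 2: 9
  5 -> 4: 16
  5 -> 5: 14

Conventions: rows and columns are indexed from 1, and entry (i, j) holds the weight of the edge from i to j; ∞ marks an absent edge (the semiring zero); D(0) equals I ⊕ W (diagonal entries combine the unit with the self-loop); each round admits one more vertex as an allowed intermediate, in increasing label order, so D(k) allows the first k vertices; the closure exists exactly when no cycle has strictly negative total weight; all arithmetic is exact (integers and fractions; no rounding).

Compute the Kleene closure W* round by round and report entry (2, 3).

D(0):
  [0, ∞, -3, 2, 15]
  [∞, 0, 15, -7, -4]
  [3, 8, 0, -4, -2]
  [∞, 9, ∞, 0, ∞]
  [13, 9, ∞, 16, 0]
D(1):
  [0, ∞, -3, 2, 15]
  [∞, 0, 15, -7, -4]
  [3, 8, 0, -4, -2]
  [∞, 9, ∞, 0, ∞]
  [13, 9, 10, 15, 0]
D(2):
  [0, ∞, -3, 2, 15]
  [∞, 0, 15, -7, -4]
  [3, 8, 0, -4, -2]
  [∞, 9, 24, 0, 5]
  [13, 9, 10, 2, 0]
D(3):
  [0, 5, -3, -7, -5]
  [18, 0, 15, -7, -4]
  [3, 8, 0, -4, -2]
  [27, 9, 24, 0, 5]
  [13, 9, 10, 2, 0]
D(4):
  [0, 2, -3, -7, -5]
  [18, 0, 15, -7, -4]
  [3, 5, 0, -4, -2]
  [27, 9, 24, 0, 5]
  [13, 9, 10, 2, 0]
D(5):
  [0, 2, -3, -7, -5]
  [9, 0, 6, -7, -4]
  [3, 5, 0, -4, -2]
  [18, 9, 15, 0, 5]
  [13, 9, 10, 2, 0]
Answer: W*[2][3] = 6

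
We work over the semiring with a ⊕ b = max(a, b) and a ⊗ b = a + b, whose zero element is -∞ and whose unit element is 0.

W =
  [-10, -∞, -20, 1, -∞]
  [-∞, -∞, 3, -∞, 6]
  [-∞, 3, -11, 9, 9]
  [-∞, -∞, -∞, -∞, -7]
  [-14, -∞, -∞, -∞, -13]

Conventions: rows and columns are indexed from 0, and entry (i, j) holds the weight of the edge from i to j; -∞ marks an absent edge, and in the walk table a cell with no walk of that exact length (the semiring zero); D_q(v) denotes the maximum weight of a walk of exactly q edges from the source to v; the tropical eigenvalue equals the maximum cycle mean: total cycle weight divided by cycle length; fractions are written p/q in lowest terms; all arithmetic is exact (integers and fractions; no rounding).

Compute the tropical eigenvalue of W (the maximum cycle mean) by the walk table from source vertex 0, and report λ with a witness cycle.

q=0: [0, -∞, -∞, -∞, -∞]
q=1: [-10, -∞, -20, 1, -∞]
q=2: [-20, -17, -30, -9, -6]
q=3: [-20, -27, -14, -19, -11]
q=4: [-25, -11, -24, -5, -5]
q=5: [-19, -21, -8, -15, -5]
Optimal cycle mean attained by: cycle 1->2->1, total 3 + 3, length 2.
Answer: λ = 3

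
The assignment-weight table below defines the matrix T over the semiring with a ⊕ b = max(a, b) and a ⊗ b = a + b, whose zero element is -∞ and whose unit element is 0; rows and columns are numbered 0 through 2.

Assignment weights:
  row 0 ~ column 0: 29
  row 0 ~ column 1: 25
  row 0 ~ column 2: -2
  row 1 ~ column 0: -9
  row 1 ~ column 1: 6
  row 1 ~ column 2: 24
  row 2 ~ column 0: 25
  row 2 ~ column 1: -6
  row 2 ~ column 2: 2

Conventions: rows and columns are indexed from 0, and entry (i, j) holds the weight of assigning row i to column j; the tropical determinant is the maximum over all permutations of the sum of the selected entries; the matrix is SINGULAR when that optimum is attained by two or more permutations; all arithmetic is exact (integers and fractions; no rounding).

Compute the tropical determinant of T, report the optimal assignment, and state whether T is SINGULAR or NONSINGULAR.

σ = (0, 1, 2): 29 + 6 + 2 = 37
σ = (0, 2, 1): 29 + 24 + (-6) = 47
σ = (1, 0, 2): 25 + (-9) + 2 = 18
σ = (1, 2, 0): 25 + 24 + 25 = 74
σ = (2, 0, 1): (-2) + (-9) + (-6) = -17
σ = (2, 1, 0): (-2) + 6 + 25 = 29
Optimal value attained by: σ = (1, 2, 0).
Answer: det⊕(T) = 74; verdict: NONSINGULAR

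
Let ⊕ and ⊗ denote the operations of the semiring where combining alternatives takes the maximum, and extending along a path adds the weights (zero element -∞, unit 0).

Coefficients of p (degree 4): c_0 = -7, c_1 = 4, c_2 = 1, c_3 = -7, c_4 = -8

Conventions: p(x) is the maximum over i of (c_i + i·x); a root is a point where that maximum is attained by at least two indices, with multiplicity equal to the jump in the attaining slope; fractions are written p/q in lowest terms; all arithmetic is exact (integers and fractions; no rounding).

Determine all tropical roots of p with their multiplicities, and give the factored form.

hull edge (i=0, c=-7) to (i=1, c=4): slope 11, span 1
hull edge (i=1, c=4) to (i=2, c=1): slope -3, span 1
hull edge (i=2, c=1) to (i=4, c=-8): slope -9/2, span 2
Factored form: p(x) = -8 ⊗ (x ⊕ (-11)) ⊗ (x ⊕ 3) ⊗ (x ⊕ 9/2) ⊗ (x ⊕ 9/2)
Answer: roots = -11 (mult 1), 3 (mult 1), 9/2 (mult 2)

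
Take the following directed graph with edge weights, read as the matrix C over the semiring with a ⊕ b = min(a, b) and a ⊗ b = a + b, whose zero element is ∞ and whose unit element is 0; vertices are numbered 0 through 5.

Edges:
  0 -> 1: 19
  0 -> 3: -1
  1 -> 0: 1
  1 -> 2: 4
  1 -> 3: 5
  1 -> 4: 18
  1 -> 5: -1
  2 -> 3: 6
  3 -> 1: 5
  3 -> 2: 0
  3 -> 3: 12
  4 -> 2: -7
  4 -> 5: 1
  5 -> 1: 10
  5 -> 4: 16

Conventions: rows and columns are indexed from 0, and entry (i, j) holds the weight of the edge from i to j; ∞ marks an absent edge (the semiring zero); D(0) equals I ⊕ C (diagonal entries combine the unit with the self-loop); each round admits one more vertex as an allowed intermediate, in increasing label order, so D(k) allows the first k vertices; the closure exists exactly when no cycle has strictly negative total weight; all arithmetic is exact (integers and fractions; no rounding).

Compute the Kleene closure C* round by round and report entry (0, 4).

D(0):
  [0, 19, ∞, -1, ∞, ∞]
  [1, 0, 4, 5, 18, -1]
  [∞, ∞, 0, 6, ∞, ∞]
  [∞, 5, 0, 0, ∞, ∞]
  [∞, ∞, -7, ∞, 0, 1]
  [∞, 10, ∞, ∞, 16, 0]
D(1):
  [0, 19, ∞, -1, ∞, ∞]
  [1, 0, 4, 0, 18, -1]
  [∞, ∞, 0, 6, ∞, ∞]
  [∞, 5, 0, 0, ∞, ∞]
  [∞, ∞, -7, ∞, 0, 1]
  [∞, 10, ∞, ∞, 16, 0]
D(2):
  [0, 19, 23, -1, 37, 18]
  [1, 0, 4, 0, 18, -1]
  [∞, ∞, 0, 6, ∞, ∞]
  [6, 5, 0, 0, 23, 4]
  [∞, ∞, -7, ∞, 0, 1]
  [11, 10, 14, 10, 16, 0]
D(3):
  [0, 19, 23, -1, 37, 18]
  [1, 0, 4, 0, 18, -1]
  [∞, ∞, 0, 6, ∞, ∞]
  [6, 5, 0, 0, 23, 4]
  [∞, ∞, -7, -1, 0, 1]
  [11, 10, 14, 10, 16, 0]
D(4):
  [0, 4, -1, -1, 22, 3]
  [1, 0, 0, 0, 18, -1]
  [12, 11, 0, 6, 29, 10]
  [6, 5, 0, 0, 23, 4]
  [5, 4, -7, -1, 0, 1]
  [11, 10, 10, 10, 16, 0]
D(5):
  [0, 4, -1, -1, 22, 3]
  [1, 0, 0, 0, 18, -1]
  [12, 11, 0, 6, 29, 10]
  [6, 5, 0, 0, 23, 4]
  [5, 4, -7, -1, 0, 1]
  [11, 10, 9, 10, 16, 0]
D(6):
  [0, 4, -1, -1, 19, 3]
  [1, 0, 0, 0, 15, -1]
  [12, 11, 0, 6, 26, 10]
  [6, 5, 0, 0, 20, 4]
  [5, 4, -7, -1, 0, 1]
  [11, 10, 9, 10, 16, 0]
Answer: C*[0][4] = 19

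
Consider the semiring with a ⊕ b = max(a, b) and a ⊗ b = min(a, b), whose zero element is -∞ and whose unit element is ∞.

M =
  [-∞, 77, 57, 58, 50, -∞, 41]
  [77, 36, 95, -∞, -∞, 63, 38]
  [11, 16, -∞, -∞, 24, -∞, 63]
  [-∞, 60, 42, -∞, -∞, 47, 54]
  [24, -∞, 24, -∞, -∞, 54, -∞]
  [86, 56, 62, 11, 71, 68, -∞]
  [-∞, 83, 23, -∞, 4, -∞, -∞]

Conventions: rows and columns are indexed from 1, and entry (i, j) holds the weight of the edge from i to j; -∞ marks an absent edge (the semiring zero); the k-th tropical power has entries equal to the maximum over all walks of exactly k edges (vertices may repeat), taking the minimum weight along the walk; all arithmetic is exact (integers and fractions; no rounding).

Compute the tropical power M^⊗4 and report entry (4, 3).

M^⊗2:
  [77, 58, 77, -∞, 24, 63, 57]
  [63, 77, 62, 58, 63, 63, 63]
  [24, 63, 24, 11, 11, 24, 16]
  [60, 54, 60, 11, 47, 60, 42]
  [54, 54, 54, 24, 54, 54, 24]
  [68, 77, 62, 58, 68, 68, 62]
  [77, 36, 83, -∞, 23, 63, 38]
M^⊗3:
  [63, 77, 62, 58, 63, 63, 63]
  [77, 63, 77, 58, 63, 63, 62]
  [63, 36, 63, 24, 24, 63, 38]
  [60, 60, 60, 58, 60, 60, 60]
  [54, 54, 54, 54, 54, 54, 54]
  [77, 68, 77, 58, 68, 68, 62]
  [63, 77, 62, 58, 63, 63, 63]
M^⊗4:
  [77, 63, 77, 58, 63, 63, 62]
  [63, 77, 63, 58, 63, 63, 63]
  [63, 63, 62, 58, 63, 63, 63]
  [60, 60, 60, 58, 60, 60, 60]
  [54, 54, 54, 54, 54, 54, 54]
  [68, 77, 68, 58, 68, 68, 63]
  [77, 63, 77, 58, 63, 63, 62]
Key observation: the optimum is the walk 4->2->1->2->3, with weight 60 min 77 min 77 min 95 = 60.
Optimal value attained by: walk 4->2->1->2->3.
Answer: (M^⊗4)[4][3] = 60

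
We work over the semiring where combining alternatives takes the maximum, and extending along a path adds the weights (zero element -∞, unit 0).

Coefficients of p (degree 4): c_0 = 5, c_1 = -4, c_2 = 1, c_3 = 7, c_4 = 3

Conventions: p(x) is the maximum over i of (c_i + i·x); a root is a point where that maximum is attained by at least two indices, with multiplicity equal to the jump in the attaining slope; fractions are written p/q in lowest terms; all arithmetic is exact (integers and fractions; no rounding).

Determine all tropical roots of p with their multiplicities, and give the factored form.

hull edge (i=0, c=5) to (i=3, c=7): slope 2/3, span 3
hull edge (i=3, c=7) to (i=4, c=3): slope -4, span 1
Factored form: p(x) = 3 ⊗ (x ⊕ (-2/3)) ⊗ (x ⊕ (-2/3)) ⊗ (x ⊕ (-2/3)) ⊗ (x ⊕ 4)
Answer: roots = -2/3 (mult 3), 4 (mult 1)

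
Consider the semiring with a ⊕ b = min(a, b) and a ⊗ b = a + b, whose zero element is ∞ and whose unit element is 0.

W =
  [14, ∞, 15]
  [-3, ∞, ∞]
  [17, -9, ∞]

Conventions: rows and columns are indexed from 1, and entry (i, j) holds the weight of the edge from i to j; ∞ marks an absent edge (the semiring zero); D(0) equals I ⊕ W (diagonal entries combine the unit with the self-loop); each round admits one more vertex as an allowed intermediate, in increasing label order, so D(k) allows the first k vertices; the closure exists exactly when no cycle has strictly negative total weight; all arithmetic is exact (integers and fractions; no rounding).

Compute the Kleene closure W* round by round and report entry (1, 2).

D(0):
  [0, ∞, 15]
  [-3, 0, ∞]
  [17, -9, 0]
D(1):
  [0, ∞, 15]
  [-3, 0, 12]
  [17, -9, 0]
D(2):
  [0, ∞, 15]
  [-3, 0, 12]
  [-12, -9, 0]
D(3):
  [0, 6, 15]
  [-3, 0, 12]
  [-12, -9, 0]
Answer: W*[1][2] = 6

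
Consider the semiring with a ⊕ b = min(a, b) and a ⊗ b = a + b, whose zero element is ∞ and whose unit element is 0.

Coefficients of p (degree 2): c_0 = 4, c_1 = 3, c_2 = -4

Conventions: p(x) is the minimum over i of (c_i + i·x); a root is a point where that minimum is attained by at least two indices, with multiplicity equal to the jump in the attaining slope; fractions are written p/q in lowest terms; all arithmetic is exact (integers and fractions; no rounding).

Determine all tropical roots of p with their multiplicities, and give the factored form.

hull edge (i=0, c=4) to (i=2, c=-4): slope -4, span 2
Factored form: p(x) = -4 ⊗ (x ⊕ 4) ⊗ (x ⊕ 4)
Answer: roots = 4 (mult 2)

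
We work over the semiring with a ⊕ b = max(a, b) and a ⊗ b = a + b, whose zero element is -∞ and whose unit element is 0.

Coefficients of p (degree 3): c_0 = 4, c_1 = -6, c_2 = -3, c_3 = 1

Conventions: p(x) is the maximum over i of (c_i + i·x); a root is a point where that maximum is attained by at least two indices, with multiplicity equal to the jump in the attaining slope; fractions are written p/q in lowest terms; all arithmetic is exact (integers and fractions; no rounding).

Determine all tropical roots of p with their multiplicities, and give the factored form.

hull edge (i=0, c=4) to (i=3, c=1): slope -1, span 3
Factored form: p(x) = 1 ⊗ (x ⊕ 1) ⊗ (x ⊕ 1) ⊗ (x ⊕ 1)
Answer: roots = 1 (mult 3)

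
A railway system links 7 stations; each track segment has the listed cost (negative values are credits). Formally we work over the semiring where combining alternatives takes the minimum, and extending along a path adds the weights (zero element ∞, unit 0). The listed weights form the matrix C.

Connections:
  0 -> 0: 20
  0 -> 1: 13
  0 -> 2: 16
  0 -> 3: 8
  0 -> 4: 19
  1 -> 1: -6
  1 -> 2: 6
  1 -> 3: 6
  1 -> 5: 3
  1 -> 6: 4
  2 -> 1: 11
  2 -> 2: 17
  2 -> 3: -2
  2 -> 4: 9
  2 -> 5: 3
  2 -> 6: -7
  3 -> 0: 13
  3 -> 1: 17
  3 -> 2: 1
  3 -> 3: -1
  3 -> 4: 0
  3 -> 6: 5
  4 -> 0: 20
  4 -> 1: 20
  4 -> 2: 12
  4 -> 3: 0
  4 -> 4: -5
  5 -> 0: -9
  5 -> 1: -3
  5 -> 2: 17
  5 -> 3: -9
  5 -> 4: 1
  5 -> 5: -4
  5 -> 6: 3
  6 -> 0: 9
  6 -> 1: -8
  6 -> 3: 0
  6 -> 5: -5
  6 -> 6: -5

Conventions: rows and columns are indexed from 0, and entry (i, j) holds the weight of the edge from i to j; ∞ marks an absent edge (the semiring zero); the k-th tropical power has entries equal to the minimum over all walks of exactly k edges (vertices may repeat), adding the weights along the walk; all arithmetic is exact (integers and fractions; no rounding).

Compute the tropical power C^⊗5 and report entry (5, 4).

C^⊗2:
  [21, 7, 9, 7, 8, 16, 9]
  [-6, -12, 0, -6, 4, -3, -2]
  [-6, -15, -1, -7, -2, -12, -12]
  [12, -3, 0, -2, -5, 0, -6]
  [13, 14, 1, -5, -10, 15, 5]
  [-13, -9, -8, -13, -9, -8, -4]
  [-14, -14, -2, -14, -4, -10, -10]
C^⊗3:
  [7, 1, 8, 6, 3, 4, 2]
  [-12, -18, -6, -12, -6, -9, -8]
  [-21, -21, -9, -21, -11, -17, -17]
  [-9, -14, -1, -9, -10, -11, -11]
  [6, -3, -4, -10, -15, 0, -6]
  [-17, -15, -12, -17, -14, -12, -15]
  [-19, -20, -13, -19, -14, -15, -15]
C^⊗4:
  [-5, -6, 7, -5, -2, -3, -3]
  [-18, -24, -12, -18, -12, -15, -14]
  [-26, -27, -20, -26, -21, -22, -22]
  [-20, -20, -8, -20, -15, -16, -16]
  [-9, -14, -9, -15, -20, -11, -11]
  [-21, -23, -16, -21, -19, -20, -20]
  [-24, -26, -18, -24, -19, -20, -20]
C^⊗5:
  [-12, -12, -4, -12, -7, -8, -8]
  [-24, -30, -18, -24, -18, -21, -20]
  [-31, -33, -25, -31, -26, -27, -27]
  [-25, -26, -19, -25, -20, -21, -21]
  [-20, -20, -14, -20, -25, -16, -16]
  [-29, -29, -20, -29, -24, -25, -25]
  [-29, -32, -23, -29, -24, -25, -25]
Key observation: the optimum is the walk 5->3->4->4->4->4, with weight (-9) + 0 + (-5) + (-5) + (-5) = -24.
Optimal value attained by: walk 5->3->4->4->4->4.
Answer: (C^⊗5)[5][4] = -24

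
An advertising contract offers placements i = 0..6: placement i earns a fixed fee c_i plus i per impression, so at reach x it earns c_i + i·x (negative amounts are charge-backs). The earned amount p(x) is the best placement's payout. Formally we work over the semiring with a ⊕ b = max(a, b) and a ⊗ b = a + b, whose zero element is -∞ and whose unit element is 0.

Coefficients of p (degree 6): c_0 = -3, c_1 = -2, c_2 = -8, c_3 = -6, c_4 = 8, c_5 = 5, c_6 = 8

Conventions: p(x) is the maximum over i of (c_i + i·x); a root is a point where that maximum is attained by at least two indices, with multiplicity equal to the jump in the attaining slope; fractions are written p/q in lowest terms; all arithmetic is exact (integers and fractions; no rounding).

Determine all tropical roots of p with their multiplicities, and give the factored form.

hull edge (i=0, c=-3) to (i=4, c=8): slope 11/4, span 4
hull edge (i=4, c=8) to (i=6, c=8): slope 0, span 2
Factored form: p(x) = 8 ⊗ (x ⊕ (-11/4)) ⊗ (x ⊕ (-11/4)) ⊗ (x ⊕ (-11/4)) ⊗ (x ⊕ (-11/4)) ⊗ (x ⊕ 0) ⊗ (x ⊕ 0)
Answer: roots = -11/4 (mult 4), 0 (mult 2)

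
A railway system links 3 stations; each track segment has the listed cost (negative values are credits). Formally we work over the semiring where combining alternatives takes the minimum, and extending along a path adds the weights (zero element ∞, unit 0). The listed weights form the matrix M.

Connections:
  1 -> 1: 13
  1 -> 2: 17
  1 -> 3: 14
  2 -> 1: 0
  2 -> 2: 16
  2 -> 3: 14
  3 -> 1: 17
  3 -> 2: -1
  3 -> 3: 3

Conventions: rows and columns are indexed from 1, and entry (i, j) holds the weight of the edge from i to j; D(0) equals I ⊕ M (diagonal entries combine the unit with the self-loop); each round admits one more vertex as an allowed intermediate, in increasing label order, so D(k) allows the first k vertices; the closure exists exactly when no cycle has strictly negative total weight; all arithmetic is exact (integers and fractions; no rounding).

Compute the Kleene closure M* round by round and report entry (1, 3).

D(0):
  [0, 17, 14]
  [0, 0, 14]
  [17, -1, 0]
D(1):
  [0, 17, 14]
  [0, 0, 14]
  [17, -1, 0]
D(2):
  [0, 17, 14]
  [0, 0, 14]
  [-1, -1, 0]
D(3):
  [0, 13, 14]
  [0, 0, 14]
  [-1, -1, 0]
Answer: M*[1][3] = 14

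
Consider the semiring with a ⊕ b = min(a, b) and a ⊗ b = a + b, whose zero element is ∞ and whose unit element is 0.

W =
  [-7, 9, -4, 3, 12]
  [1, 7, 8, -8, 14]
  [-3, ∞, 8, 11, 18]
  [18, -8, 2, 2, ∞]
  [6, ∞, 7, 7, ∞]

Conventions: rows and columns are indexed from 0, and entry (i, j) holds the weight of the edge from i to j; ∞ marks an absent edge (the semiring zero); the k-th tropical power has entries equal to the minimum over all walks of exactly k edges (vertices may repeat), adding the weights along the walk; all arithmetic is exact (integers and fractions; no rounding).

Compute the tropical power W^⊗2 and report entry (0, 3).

W^⊗2:
  [-14, -5, -11, -4, 5]
  [-6, -16, -6, -6, 13]
  [-10, 3, -7, 0, 9]
  [-7, -6, 0, -16, 6]
  [-1, -1, 2, 9, 18]
Key observation: the optimum is the walk 0->0->3, with weight (-7) + 3 = -4.
Optimal value attained by: walk 0->0->3.
Answer: (W^⊗2)[0][3] = -4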